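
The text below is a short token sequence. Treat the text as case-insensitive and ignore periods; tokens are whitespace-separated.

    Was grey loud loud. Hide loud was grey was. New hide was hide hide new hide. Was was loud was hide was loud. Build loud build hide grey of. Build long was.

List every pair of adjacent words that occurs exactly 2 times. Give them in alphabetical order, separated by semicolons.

Bigram counts meeting the condition (exactly 2 times):
  loud build: 2
  loud was: 2
  new hide: 2
  was grey: 2
  was hide: 2
  was loud: 2

loud build; loud was; new hide; was grey; was hide; was loud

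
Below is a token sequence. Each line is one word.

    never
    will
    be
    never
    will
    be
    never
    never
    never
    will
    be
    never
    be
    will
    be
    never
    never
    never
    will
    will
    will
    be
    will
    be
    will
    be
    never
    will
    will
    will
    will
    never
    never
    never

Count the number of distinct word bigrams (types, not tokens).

34 tokens → 33 bigram windows in total.
Repeated bigrams (each contributes count−1 duplicates):
  will be: 7
  never never: 6
  be never: 5
  never will: 5
  will will: 5
  be will: 3
25 duplicate windows → 33 − 25 = 8 distinct.

8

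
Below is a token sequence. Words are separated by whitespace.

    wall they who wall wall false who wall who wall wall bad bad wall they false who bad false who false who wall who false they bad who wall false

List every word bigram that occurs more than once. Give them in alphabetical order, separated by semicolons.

false who; wall false; wall they; wall wall; wall who; who false; who wall

Bigram counts meeting the condition (more than once):
  false who: 4
  wall false: 2
  wall they: 2
  wall wall: 2
  wall who: 2
  who false: 2
  who wall: 5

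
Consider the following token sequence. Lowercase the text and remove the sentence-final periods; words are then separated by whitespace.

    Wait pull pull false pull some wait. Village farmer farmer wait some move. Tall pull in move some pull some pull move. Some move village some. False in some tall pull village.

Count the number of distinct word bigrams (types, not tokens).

26

32 tokens → 31 bigram windows in total.
Repeated bigrams (each contributes count−1 duplicates):
  move some: 2
  pull some: 2
  some move: 2
  some pull: 2
  tall pull: 2
5 duplicate windows → 31 − 5 = 26 distinct.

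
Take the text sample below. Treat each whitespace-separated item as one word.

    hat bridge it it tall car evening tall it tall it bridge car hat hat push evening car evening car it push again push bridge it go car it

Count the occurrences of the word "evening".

3

Scanning the 29 tokens for "evening":
  position 7: evening
  position 17: evening
  position 19: evening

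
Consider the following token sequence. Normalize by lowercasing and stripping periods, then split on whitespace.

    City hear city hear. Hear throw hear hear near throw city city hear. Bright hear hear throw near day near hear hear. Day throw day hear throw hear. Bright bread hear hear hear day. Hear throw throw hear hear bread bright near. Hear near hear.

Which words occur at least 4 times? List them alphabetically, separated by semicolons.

Unigram counts meeting the condition (at least 4 times):
  city: 4
  day: 4
  hear: 20
  near: 5
  throw: 7

city; day; hear; near; throw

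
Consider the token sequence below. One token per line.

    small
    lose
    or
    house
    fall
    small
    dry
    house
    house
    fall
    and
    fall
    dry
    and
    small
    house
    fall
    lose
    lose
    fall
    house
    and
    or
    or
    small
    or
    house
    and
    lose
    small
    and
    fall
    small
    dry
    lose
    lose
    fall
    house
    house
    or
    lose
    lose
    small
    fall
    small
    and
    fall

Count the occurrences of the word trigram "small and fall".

Scanning the 45 overlapping trigram windows for "small and fall":
  position 30–32: small and fall
  position 45–47: small and fall

2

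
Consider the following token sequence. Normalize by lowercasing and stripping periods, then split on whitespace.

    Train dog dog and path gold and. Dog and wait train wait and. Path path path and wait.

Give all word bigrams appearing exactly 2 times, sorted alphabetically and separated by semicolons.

Bigram counts meeting the condition (exactly 2 times):
  and path: 2
  and wait: 2
  dog and: 2
  path path: 2

and path; and wait; dog and; path path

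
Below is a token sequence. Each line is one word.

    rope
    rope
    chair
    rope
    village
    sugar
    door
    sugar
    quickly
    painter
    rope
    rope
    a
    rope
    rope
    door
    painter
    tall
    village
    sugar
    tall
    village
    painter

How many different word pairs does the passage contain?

23 tokens → 22 bigram windows in total.
Repeated bigrams (each contributes count−1 duplicates):
  rope rope: 3
  tall village: 2
  village sugar: 2
4 duplicate windows → 22 − 4 = 18 distinct.

18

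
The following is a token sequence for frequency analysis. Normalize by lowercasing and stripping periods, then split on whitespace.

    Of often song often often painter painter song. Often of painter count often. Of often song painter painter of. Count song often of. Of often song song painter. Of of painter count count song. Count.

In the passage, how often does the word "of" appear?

Scanning the 35 tokens for "of":
  position 1: of
  position 10: of
  position 14: of
  position 19: of
  position 23: of
  position 24: of
  position 29: of
  position 30: of

8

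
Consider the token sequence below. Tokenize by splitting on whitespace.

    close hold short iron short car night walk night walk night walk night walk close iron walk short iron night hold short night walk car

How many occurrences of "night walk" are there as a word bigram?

5

Scanning the 24 overlapping bigram windows for "night walk":
  position 7–8: night walk
  position 9–10: night walk
  position 11–12: night walk
  position 13–14: night walk
  position 23–24: night walk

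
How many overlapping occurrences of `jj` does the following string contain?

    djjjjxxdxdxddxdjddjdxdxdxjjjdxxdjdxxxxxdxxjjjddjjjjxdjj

11

Sliding a length-2 window over the 55 characters (54 positions):
  position 2–3: jj
  position 3–4: jj
  position 4–5: jj
  position 26–27: jj
  position 27–28: jj
  position 43–44: jj
  position 44–45: jj
  position 48–49: jj
  position 49–50: jj
  position 50–51: jj
  … (1 more)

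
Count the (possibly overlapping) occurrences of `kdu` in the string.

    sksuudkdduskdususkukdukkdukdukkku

4

Sliding a length-3 window over the 33 characters (31 positions):
  position 12–14: kdu
  position 20–22: kdu
  position 24–26: kdu
  position 27–29: kdu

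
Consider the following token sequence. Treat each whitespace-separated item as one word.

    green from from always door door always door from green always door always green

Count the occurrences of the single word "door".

Scanning the 14 tokens for "door":
  position 5: door
  position 6: door
  position 8: door
  position 12: door

4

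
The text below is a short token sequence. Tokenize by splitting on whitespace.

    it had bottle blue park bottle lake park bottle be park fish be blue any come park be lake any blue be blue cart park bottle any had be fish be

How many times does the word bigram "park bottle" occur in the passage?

3

Scanning the 30 overlapping bigram windows for "park bottle":
  position 5–6: park bottle
  position 8–9: park bottle
  position 25–26: park bottle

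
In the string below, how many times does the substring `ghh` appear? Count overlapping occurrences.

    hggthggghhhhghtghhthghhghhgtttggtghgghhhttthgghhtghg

6

Sliding a length-3 window over the 52 characters (50 positions):
  position 8–10: ghh
  position 16–18: ghh
  position 21–23: ghh
  position 24–26: ghh
  position 37–39: ghh
  position 46–48: ghh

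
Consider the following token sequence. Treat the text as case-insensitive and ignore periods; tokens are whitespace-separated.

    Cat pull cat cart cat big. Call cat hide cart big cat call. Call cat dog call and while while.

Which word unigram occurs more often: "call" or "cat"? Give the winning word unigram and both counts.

"cat" (6 vs 4)

"call": 4 occurrences
"cat": 6 occurrences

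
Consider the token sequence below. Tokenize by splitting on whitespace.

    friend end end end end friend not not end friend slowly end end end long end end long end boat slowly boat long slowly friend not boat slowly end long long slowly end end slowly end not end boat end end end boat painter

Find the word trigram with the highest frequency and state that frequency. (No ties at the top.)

"end end end", 4 times

Trigram frequencies (highest first):
  end end end: 4
  slowly end end: 2
  end end long: 2
  end long end: 2
  friend end end: 1
  end end friend: 1
  … (30 more, each ≤ 1)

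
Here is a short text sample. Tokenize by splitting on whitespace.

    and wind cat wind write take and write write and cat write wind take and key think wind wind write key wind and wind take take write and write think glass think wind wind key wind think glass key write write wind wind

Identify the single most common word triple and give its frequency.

Trigram frequencies (highest first):
  think wind wind: 2
  and wind cat: 1
  wind cat wind: 1
  cat wind write: 1
  wind write take: 1
  write take and: 1
  … (34 more, each ≤ 1)

"think wind wind", 2 times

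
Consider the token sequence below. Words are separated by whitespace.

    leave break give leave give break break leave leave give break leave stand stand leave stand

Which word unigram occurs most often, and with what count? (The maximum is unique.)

"leave", 6 times

Unigram frequencies (highest first):
  leave: 6
  break: 4
  give: 3
  stand: 3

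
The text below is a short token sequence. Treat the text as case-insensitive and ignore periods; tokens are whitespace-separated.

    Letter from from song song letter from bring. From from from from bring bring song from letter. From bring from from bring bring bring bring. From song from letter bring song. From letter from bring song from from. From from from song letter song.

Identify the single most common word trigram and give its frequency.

Trigram frequencies (highest first):
  from from from: 5
  letter from bring: 3
  bring song from: 3
  song from letter: 3
  from from song: 2
  from bring from: 2
  … (19 more, each ≤ 2)

"from from from", 5 times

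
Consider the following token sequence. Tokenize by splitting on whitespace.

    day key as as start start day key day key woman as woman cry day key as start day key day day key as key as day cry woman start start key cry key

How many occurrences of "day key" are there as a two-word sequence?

6

Scanning the 33 overlapping bigram windows for "day key":
  position 1–2: day key
  position 7–8: day key
  position 9–10: day key
  position 15–16: day key
  position 19–20: day key
  position 22–23: day key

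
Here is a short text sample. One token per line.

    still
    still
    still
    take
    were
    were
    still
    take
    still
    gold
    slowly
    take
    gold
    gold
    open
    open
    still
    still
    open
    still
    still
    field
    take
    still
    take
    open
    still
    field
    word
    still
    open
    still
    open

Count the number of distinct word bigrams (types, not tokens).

20

33 tokens → 32 bigram windows in total.
Repeated bigrams (each contributes count−1 duplicates):
  open still: 4
  still still: 4
  still open: 3
  still take: 3
  still field: 2
  take still: 2
12 duplicate windows → 32 − 12 = 20 distinct.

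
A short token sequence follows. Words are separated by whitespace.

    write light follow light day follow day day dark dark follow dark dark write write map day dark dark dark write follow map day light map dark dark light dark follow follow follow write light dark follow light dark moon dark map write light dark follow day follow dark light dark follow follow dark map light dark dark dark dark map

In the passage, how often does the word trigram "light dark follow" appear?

Scanning the 59 overlapping trigram windows for "light dark follow":
  position 29–31: light dark follow
  position 35–37: light dark follow
  position 44–46: light dark follow
  position 50–52: light dark follow

4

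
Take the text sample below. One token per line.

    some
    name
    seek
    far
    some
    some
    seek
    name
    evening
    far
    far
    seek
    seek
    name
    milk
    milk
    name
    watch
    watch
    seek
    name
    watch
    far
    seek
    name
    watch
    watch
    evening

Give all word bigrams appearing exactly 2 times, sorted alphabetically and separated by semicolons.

Bigram counts meeting the condition (exactly 2 times):
  far seek: 2
  watch watch: 2

far seek; watch watch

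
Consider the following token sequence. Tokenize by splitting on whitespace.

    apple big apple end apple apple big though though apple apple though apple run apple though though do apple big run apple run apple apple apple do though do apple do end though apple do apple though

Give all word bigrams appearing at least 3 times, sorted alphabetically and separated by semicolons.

apple apple; apple big; apple do; apple though; do apple; run apple; though apple

Bigram counts meeting the condition (at least 3 times):
  apple apple: 4
  apple big: 3
  apple do: 3
  apple though: 3
  do apple: 3
  run apple: 3
  though apple: 3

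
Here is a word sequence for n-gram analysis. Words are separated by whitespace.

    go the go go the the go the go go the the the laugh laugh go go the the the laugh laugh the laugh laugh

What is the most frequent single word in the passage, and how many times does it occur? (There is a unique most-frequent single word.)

Unigram frequencies (highest first):
  the: 11
  go: 8
  laugh: 6

"the", 11 times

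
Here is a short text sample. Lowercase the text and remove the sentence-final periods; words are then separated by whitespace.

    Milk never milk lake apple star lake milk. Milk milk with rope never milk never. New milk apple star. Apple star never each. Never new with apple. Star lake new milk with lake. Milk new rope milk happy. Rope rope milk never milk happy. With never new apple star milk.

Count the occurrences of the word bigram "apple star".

Scanning the 49 overlapping bigram windows for "apple star":
  position 5–6: apple star
  position 18–19: apple star
  position 20–21: apple star
  position 27–28: apple star
  position 48–49: apple star

5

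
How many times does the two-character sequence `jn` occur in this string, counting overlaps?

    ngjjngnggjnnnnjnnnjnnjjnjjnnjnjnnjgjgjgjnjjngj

10

Sliding a length-2 window over the 46 characters (45 positions):
  position 4–5: jn
  position 10–11: jn
  position 15–16: jn
  position 19–20: jn
  position 23–24: jn
  position 26–27: jn
  position 29–30: jn
  position 31–32: jn
  position 40–41: jn
  position 43–44: jn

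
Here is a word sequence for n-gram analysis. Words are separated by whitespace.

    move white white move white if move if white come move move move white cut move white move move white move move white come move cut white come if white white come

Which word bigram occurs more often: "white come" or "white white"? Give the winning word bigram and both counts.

"white come": 4 occurrences
"white white": 2 occurrences

"white come" (4 vs 2)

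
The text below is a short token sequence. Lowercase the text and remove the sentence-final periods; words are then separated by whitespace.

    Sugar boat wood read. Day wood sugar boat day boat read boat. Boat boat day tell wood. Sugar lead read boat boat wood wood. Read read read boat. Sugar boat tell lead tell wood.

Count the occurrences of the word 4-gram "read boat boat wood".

1

Scanning the 31 overlapping 4-gram windows for "read boat boat wood":
  position 20–23: read boat boat wood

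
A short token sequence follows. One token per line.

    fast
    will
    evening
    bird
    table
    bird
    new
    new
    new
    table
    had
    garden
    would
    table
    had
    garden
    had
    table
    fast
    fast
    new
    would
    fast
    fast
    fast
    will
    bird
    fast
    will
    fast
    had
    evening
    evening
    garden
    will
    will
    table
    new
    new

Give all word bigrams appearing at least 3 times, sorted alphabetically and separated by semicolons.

Bigram counts meeting the condition (at least 3 times):
  fast fast: 3
  fast will: 3
  new new: 3

fast fast; fast will; new new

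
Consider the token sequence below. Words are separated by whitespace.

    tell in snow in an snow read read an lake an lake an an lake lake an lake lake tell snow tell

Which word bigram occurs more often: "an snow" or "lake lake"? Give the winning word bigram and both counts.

"an snow": 1 occurrence
"lake lake": 2 occurrences

"lake lake" (2 vs 1)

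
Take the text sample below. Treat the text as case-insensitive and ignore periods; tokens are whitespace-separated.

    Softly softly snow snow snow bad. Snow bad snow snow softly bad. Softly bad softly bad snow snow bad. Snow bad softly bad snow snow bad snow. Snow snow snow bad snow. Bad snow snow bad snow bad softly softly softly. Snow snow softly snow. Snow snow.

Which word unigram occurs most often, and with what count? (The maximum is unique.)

"snow", 24 times

Unigram frequencies (highest first):
  snow: 24
  bad: 13
  softly: 10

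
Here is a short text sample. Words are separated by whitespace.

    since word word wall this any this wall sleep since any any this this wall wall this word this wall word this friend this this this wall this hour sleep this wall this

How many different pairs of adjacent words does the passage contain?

21

33 tokens → 32 bigram windows in total.
Repeated bigrams (each contributes count−1 duplicates):
  this wall: 5
  wall this: 4
  this this: 3
  any this: 2
  word this: 2
11 duplicate windows → 32 − 11 = 21 distinct.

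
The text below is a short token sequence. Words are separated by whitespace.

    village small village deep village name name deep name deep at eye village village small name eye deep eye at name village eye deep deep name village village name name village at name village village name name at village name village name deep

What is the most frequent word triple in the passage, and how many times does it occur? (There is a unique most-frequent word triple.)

Trigram frequencies (highest first):
  village name name: 3
  at name village: 2
  name village village: 2
  village village name: 2
  village small village: 1
  small village deep: 1
  … (30 more, each ≤ 1)

"village name name", 3 times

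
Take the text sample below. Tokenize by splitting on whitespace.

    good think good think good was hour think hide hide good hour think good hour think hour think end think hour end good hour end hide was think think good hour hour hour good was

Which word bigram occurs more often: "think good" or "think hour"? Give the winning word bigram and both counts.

"think good": 4 occurrences
"think hour": 2 occurrences

"think good" (4 vs 2)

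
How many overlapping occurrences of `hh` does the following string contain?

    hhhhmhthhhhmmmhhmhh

8

Sliding a length-2 window over the 19 characters (18 positions):
  position 1–2: hh
  position 2–3: hh
  position 3–4: hh
  position 8–9: hh
  position 9–10: hh
  position 10–11: hh
  position 15–16: hh
  position 18–19: hh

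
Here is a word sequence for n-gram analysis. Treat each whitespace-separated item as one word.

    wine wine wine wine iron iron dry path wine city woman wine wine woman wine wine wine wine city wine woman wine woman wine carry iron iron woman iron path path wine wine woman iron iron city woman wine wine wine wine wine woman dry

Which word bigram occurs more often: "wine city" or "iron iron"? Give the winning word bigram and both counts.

"wine city": 2 occurrences
"iron iron": 3 occurrences

"iron iron" (3 vs 2)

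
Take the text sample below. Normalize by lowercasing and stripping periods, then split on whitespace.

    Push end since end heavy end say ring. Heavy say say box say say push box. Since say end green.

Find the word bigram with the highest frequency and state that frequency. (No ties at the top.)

"say say", 2 times

Bigram frequencies (highest first):
  say say: 2
  push end: 1
  end since: 1
  since end: 1
  end heavy: 1
  heavy end: 1
  … (12 more, each ≤ 1)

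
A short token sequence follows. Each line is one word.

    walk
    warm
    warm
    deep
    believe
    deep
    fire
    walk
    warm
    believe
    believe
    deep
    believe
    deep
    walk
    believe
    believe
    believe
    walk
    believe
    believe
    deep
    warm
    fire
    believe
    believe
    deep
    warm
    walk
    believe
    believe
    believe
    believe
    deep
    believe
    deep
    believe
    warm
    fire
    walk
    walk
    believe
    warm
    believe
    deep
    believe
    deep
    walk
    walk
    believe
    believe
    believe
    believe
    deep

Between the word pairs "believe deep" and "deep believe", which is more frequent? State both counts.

"believe deep" (10 vs 5)

"believe deep": 10 occurrences
"deep believe": 5 occurrences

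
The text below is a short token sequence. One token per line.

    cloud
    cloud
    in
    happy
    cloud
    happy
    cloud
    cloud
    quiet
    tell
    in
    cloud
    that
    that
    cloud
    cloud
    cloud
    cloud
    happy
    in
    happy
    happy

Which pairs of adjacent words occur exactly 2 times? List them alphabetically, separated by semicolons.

Bigram counts meeting the condition (exactly 2 times):
  cloud happy: 2
  happy cloud: 2
  in happy: 2

cloud happy; happy cloud; in happy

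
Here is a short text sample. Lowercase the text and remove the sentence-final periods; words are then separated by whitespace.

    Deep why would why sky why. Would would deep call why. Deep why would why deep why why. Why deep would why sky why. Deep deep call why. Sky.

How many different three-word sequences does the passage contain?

29 tokens → 27 trigram windows in total.
Repeated trigrams (each contributes count−1 duplicates):
  deep call why: 2
  deep why would: 2
  why deep why: 2
  why sky why: 2
  why would why: 2
  would why sky: 2
6 duplicate windows → 27 − 6 = 21 distinct.

21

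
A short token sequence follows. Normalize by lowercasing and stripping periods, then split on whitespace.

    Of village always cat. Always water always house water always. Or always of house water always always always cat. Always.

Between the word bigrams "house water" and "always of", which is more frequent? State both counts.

"house water" (2 vs 1)

"house water": 2 occurrences
"always of": 1 occurrence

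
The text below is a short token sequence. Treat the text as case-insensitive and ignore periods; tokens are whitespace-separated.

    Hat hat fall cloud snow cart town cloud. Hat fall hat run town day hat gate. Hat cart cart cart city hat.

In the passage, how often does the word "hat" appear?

7

Scanning the 22 tokens for "hat":
  position 1: hat
  position 2: hat
  position 9: hat
  position 11: hat
  position 15: hat
  position 17: hat
  position 22: hat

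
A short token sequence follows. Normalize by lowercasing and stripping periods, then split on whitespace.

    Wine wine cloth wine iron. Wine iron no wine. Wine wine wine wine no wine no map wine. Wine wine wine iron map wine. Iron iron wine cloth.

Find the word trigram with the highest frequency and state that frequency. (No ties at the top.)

Trigram frequencies (highest first):
  wine wine wine: 5
  wine wine cloth: 1
  wine cloth wine: 1
  cloth wine iron: 1
  wine iron wine: 1
  iron wine iron: 1
  … (16 more, each ≤ 1)

"wine wine wine", 5 times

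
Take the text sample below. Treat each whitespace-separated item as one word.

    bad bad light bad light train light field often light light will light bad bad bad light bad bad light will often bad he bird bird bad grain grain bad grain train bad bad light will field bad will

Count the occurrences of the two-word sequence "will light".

Scanning the 38 overlapping bigram windows for "will light":
  position 12–13: will light

1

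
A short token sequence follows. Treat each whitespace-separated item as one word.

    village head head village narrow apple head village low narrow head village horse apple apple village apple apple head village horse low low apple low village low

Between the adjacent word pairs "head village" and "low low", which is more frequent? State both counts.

"head village" (4 vs 1)

"head village": 4 occurrences
"low low": 1 occurrence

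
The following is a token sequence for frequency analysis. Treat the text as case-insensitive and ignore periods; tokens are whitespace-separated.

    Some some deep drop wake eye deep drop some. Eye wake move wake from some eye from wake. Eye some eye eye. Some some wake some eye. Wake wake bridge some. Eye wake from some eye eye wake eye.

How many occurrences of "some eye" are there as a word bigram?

6

Scanning the 38 overlapping bigram windows for "some eye":
  position 9–10: some eye
  position 15–16: some eye
  position 20–21: some eye
  position 26–27: some eye
  position 31–32: some eye
  position 35–36: some eye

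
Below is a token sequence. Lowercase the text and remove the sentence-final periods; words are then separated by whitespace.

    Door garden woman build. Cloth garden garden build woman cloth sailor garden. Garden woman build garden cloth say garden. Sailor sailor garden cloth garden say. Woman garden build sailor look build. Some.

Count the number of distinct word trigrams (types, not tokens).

29

32 tokens → 30 trigram windows in total.
Repeated trigrams (each contributes count−1 duplicates):
  garden woman build: 2
1 duplicate windows → 30 − 1 = 29 distinct.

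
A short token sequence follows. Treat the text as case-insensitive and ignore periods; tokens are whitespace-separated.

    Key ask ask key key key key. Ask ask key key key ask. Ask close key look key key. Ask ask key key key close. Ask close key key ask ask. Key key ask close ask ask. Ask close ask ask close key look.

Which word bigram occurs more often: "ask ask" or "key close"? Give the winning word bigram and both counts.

"ask ask": 8 occurrences
"key close": 1 occurrence

"ask ask" (8 vs 1)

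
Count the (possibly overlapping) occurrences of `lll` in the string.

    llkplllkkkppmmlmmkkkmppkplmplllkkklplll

3

Sliding a length-3 window over the 39 characters (37 positions):
  position 5–7: lll
  position 29–31: lll
  position 37–39: lll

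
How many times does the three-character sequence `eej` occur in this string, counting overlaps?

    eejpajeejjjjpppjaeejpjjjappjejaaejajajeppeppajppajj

3

Sliding a length-3 window over the 51 characters (49 positions):
  position 1–3: eej
  position 7–9: eej
  position 18–20: eej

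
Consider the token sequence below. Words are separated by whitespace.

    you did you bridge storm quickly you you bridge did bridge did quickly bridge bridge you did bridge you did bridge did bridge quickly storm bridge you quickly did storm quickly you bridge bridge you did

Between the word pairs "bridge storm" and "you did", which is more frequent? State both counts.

"bridge storm": 1 occurrence
"you did": 4 occurrences

"you did" (4 vs 1)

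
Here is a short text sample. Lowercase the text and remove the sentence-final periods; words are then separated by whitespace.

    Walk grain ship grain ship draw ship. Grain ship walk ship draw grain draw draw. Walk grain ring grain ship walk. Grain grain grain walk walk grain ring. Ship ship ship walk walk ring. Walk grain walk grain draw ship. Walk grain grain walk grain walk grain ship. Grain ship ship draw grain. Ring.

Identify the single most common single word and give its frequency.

Unigram frequencies (highest first):
  grain: 18
  walk: 13
  ship: 13
  draw: 6
  ring: 4

"grain", 18 times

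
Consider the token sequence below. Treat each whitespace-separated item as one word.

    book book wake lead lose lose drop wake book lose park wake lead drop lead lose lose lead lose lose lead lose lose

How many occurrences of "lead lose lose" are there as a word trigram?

4

Scanning the 21 overlapping trigram windows for "lead lose lose":
  position 4–6: lead lose lose
  position 15–17: lead lose lose
  position 18–20: lead lose lose
  position 21–23: lead lose lose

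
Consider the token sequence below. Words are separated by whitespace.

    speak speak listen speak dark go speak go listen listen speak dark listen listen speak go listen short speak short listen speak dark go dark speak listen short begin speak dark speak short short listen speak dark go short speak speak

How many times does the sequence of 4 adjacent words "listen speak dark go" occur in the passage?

Scanning the 38 overlapping 4-gram windows for "listen speak dark go":
  position 3–6: listen speak dark go
  position 21–24: listen speak dark go
  position 35–38: listen speak dark go

3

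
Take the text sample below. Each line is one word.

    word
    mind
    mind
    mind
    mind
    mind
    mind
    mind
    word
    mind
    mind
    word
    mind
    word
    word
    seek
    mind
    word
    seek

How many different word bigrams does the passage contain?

19 tokens → 18 bigram windows in total.
Repeated bigrams (each contributes count−1 duplicates):
  mind mind: 7
  mind word: 4
  word mind: 3
  word seek: 2
12 duplicate windows → 18 − 12 = 6 distinct.

6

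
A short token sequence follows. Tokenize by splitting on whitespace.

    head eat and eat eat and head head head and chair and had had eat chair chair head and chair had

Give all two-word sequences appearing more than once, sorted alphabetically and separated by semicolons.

and chair; eat and; head and; head head

Bigram counts meeting the condition (more than once):
  and chair: 2
  eat and: 2
  head and: 2
  head head: 2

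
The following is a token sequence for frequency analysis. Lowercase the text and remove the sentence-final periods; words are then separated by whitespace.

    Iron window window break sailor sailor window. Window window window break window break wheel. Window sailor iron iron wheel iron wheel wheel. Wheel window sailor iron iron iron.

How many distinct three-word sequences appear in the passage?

21

28 tokens → 26 trigram windows in total.
Repeated trigrams (each contributes count−1 duplicates):
  sailor iron iron: 2
  wheel window sailor: 2
  window sailor iron: 2
  window window break: 2
  window window window: 2
5 duplicate windows → 26 − 5 = 21 distinct.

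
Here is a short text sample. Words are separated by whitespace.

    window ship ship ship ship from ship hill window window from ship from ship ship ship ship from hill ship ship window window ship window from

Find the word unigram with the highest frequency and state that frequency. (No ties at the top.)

Unigram frequencies (highest first):
  ship: 13
  window: 6
  from: 5
  hill: 2

"ship", 13 times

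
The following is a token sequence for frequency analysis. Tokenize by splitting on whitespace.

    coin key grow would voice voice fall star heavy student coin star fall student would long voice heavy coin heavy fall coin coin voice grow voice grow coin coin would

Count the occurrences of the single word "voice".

Scanning the 30 tokens for "voice":
  position 5: voice
  position 6: voice
  position 17: voice
  position 24: voice
  position 26: voice

5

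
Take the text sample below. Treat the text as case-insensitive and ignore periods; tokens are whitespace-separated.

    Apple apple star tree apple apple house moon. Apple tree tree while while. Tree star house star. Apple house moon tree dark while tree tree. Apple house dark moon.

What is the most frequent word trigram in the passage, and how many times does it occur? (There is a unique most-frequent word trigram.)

Trigram frequencies (highest first):
  apple house moon: 2
  apple apple star: 1
  apple star tree: 1
  star tree apple: 1
  tree apple apple: 1
  apple apple house: 1
  … (20 more, each ≤ 1)

"apple house moon", 2 times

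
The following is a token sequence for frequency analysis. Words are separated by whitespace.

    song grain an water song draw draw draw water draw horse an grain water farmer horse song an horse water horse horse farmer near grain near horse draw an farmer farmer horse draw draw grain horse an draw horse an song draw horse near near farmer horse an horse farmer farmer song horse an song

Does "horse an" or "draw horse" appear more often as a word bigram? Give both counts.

"horse an": 5 occurrences
"draw horse": 3 occurrences

"horse an" (5 vs 3)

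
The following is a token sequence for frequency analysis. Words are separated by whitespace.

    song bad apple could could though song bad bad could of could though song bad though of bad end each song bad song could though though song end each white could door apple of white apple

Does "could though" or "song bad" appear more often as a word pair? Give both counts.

"could though": 3 occurrences
"song bad": 4 occurrences

"song bad" (4 vs 3)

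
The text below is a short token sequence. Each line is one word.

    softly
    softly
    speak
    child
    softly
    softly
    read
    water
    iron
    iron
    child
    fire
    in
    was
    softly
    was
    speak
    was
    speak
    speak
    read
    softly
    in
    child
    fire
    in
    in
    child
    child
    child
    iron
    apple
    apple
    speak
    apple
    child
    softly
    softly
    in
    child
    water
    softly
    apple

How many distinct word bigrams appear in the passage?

32

43 tokens → 42 bigram windows in total.
Repeated bigrams (each contributes count−1 duplicates):
  in child: 3
  softly softly: 3
  child child: 2
  child fire: 2
  child softly: 2
  fire in: 2
  softly in: 2
  was speak: 2
10 duplicate windows → 42 − 10 = 32 distinct.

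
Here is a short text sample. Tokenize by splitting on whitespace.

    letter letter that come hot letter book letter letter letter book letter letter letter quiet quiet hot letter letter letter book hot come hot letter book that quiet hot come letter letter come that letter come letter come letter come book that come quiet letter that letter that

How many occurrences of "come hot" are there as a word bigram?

2

Scanning the 47 overlapping bigram windows for "come hot":
  position 4–5: come hot
  position 23–24: come hot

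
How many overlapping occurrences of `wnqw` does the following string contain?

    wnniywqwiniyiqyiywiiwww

Sliding a length-4 window over the 23 characters (20 positions):
  (no match at any position)

0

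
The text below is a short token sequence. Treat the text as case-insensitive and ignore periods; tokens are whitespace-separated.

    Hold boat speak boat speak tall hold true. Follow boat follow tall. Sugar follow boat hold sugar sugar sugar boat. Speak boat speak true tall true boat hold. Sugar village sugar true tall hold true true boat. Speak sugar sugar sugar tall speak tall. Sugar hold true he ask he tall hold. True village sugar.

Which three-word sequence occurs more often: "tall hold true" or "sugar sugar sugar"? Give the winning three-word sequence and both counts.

"tall hold true": 3 occurrences
"sugar sugar sugar": 2 occurrences

"tall hold true" (3 vs 2)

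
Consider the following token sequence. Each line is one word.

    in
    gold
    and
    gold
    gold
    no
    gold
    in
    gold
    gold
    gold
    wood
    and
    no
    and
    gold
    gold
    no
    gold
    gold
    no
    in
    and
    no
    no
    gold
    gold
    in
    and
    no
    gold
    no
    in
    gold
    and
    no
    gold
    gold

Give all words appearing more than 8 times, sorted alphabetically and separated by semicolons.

Unigram counts meeting the condition (more than 8 times):
  gold: 17
  no: 9

gold; no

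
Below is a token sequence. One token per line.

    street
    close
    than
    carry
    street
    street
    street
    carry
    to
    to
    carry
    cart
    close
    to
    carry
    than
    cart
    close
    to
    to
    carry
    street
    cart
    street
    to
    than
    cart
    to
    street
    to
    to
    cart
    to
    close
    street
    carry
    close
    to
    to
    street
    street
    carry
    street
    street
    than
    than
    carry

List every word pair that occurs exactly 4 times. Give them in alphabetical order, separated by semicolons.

street street; to to

Bigram counts meeting the condition (exactly 4 times):
  street street: 4
  to to: 4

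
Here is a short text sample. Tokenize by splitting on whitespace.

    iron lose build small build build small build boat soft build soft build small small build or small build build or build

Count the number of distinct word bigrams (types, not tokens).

22 tokens → 21 bigram windows in total.
Repeated bigrams (each contributes count−1 duplicates):
  small build: 4
  build small: 3
  build build: 2
  build or: 2
  soft build: 2
8 duplicate windows → 21 − 8 = 13 distinct.

13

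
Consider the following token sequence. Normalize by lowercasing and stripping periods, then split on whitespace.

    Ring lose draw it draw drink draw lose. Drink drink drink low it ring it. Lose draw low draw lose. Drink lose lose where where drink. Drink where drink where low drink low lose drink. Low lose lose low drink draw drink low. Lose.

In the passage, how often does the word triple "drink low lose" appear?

3

Scanning the 42 overlapping trigram windows for "drink low lose":
  position 32–34: drink low lose
  position 35–37: drink low lose
  position 42–44: drink low lose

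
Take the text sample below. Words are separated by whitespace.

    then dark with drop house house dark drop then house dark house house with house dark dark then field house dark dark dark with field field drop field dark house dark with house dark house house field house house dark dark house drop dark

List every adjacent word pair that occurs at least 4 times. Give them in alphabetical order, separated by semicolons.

dark dark; dark house; house dark; house house

Bigram counts meeting the condition (at least 4 times):
  dark dark: 4
  dark house: 4
  house dark: 7
  house house: 4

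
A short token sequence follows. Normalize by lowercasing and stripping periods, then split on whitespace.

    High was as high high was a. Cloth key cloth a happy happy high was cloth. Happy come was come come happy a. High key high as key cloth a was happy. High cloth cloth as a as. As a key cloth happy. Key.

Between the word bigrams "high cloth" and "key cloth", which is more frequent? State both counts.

"key cloth" (3 vs 1)

"high cloth": 1 occurrence
"key cloth": 3 occurrences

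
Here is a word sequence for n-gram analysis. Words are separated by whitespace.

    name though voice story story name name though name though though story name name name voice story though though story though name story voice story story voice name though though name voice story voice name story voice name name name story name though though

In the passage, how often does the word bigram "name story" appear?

Scanning the 43 overlapping bigram windows for "name story":
  position 22–23: name story
  position 35–36: name story
  position 40–41: name story

3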